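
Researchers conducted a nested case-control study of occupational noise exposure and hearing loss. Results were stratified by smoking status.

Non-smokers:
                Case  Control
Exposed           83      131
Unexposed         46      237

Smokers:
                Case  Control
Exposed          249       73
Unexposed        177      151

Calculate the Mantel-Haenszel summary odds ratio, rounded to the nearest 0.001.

3.044

OR_MH = Σ(aᵢdᵢ/nᵢ) / Σ(bᵢcᵢ/nᵢ), where nᵢ is the stratum total.
Stratum 1 (Non-smokers): n = 497; a·d/n = 83·237/497 = 39.5795; b·c/n = 131·46/497 = 12.1247
Stratum 2 (Smokers): n = 650; a·d/n = 249·151/650 = 57.8446; b·c/n = 73·177/650 = 19.8785
OR_MH = (39.5795 + 57.8446) / (12.1247 + 19.8785) = 97.4241 / 32.0032 = 3.04420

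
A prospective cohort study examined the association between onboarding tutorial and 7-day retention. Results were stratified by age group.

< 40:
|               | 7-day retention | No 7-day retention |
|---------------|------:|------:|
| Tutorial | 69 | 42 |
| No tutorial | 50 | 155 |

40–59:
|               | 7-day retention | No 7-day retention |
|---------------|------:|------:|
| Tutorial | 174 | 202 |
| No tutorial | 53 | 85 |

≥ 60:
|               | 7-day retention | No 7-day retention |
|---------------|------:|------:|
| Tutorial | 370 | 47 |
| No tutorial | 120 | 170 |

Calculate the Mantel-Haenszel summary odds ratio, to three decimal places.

OR_MH = Σ(aᵢdᵢ/nᵢ) / Σ(bᵢcᵢ/nᵢ), where nᵢ is the stratum total.
Stratum 1 (< 40): n = 316; a·d/n = 69·155/316 = 33.8449; b·c/n = 42·50/316 = 6.6456
Stratum 2 (40–59): n = 514; a·d/n = 174·85/514 = 28.7743; b·c/n = 202·53/514 = 20.8288
Stratum 3 (≥ 60): n = 707; a·d/n = 370·170/707 = 88.9675; b·c/n = 47·120/707 = 7.9774
OR_MH = (33.8449 + 28.7743 + 88.9675) / (6.6456 + 20.8288 + 7.9774) = 151.5867 / 35.4517 = 4.27586

4.276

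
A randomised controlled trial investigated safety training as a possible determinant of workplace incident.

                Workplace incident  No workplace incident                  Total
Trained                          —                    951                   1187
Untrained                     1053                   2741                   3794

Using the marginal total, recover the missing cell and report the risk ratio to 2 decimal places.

The missing cell is in the exposed row: 1187 − 951 = 236.
So a = 236, b = 951, c = 1053, d = 2741.
RR = [a/(a+b)] / [c/(c+d)] = (236/1187) / (1053/3794) = 0.19882/0.27754 = 0.71636

0.72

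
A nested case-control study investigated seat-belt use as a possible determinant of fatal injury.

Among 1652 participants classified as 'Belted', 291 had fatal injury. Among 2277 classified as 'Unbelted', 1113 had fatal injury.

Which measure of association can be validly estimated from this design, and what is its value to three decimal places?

0.224

From the description: a = 291, b = 1361, c = 1113, d = 1164.
This is a nested case-control study: participants were sampled on outcome status, so risks in the source population cannot be estimated directly — relative risk is not valid here. The odds ratio is the appropriate measure.
OR = (a·d)/(b·c) = (291 × 1164) / (1361 × 1113) = 338724 / 1514793 = 0.22361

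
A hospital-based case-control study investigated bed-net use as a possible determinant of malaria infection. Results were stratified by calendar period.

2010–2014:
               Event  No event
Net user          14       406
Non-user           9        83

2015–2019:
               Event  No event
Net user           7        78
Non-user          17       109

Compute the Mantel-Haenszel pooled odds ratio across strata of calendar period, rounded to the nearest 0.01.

0.44

OR_MH = Σ(aᵢdᵢ/nᵢ) / Σ(bᵢcᵢ/nᵢ), where nᵢ is the stratum total.
Stratum 1 (2010–2014): n = 512; a·d/n = 14·83/512 = 2.2695; b·c/n = 406·9/512 = 7.1367
Stratum 2 (2015–2019): n = 211; a·d/n = 7·109/211 = 3.6161; b·c/n = 78·17/211 = 6.2844
OR_MH = (2.2695 + 3.6161) / (7.1367 + 6.2844) = 5.8856 / 13.4211 = 0.43854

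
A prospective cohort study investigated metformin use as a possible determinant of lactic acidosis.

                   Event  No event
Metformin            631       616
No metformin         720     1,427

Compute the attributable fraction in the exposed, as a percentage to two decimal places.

33.73

Cells: a = 631, b = 616, c = 720, d = 1427.
Risk in exposed = 631/1247 = 0.50601; risk in unexposed = 720/2147 = 0.33535.
RR = 0.50601/0.33535 = 1.50891
AR% = (RR − 1)/RR × 100 = (1.50891 − 1)/1.50891 × 100 = 33.7269%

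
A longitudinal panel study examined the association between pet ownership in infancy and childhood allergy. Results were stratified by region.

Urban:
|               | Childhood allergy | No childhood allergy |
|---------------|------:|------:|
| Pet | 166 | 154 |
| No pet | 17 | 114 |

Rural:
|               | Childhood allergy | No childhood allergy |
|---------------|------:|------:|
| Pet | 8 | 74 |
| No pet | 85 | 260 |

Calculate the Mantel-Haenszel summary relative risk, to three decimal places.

RR_MH = Σ(aᵢ·n₀ᵢ/nᵢ) / Σ(cᵢ·n₁ᵢ/nᵢ), with n₁ᵢ = aᵢ+bᵢ (exposed), n₀ᵢ = cᵢ+dᵢ (unexposed), nᵢ = n₁ᵢ+n₀ᵢ.
Stratum 1 (Urban): n₁ = 320, n₀ = 131, n = 451; a·n₀/n = 166·131/451 = 48.2173; c·n₁/n = 17·320/451 = 12.0621
Stratum 2 (Rural): n₁ = 82, n₀ = 345, n = 427; a·n₀/n = 8·345/427 = 6.4637; c·n₁/n = 85·82/427 = 16.3232
RR_MH = (48.2173 + 6.4637) / (12.0621 + 16.3232) = 54.6810 / 28.3853 = 1.92639

1.926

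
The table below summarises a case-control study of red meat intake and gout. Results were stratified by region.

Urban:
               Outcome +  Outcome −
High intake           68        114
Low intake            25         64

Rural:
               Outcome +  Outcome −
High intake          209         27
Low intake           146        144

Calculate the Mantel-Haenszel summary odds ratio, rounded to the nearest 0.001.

4.068

OR_MH = Σ(aᵢdᵢ/nᵢ) / Σ(bᵢcᵢ/nᵢ), where nᵢ is the stratum total.
Stratum 1 (Urban): n = 271; a·d/n = 68·64/271 = 16.0590; b·c/n = 114·25/271 = 10.5166
Stratum 2 (Rural): n = 526; a·d/n = 209·144/526 = 57.2167; b·c/n = 27·146/526 = 7.4943
OR_MH = (16.0590 + 57.2167) / (10.5166 + 7.4943) = 73.2758 / 18.0109 = 4.06841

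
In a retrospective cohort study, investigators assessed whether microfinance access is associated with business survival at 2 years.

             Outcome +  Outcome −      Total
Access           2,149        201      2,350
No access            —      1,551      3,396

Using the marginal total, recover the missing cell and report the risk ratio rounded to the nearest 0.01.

1.68

The missing cell is in the unexposed row: 3396 − 1551 = 1845.
So a = 2149, b = 201, c = 1845, d = 1551.
RR = [a/(a+b)] / [c/(c+d)] = (2149/2350) / (1845/3396) = 0.91447/0.54329 = 1.68322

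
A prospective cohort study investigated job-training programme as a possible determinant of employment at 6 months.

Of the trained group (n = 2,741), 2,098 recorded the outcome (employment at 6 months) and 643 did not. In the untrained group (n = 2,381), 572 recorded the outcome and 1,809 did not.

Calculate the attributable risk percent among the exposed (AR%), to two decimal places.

68.61

From the description: a = 2098, b = 643, c = 572, d = 1809.
Risk in exposed = 2098/2741 = 0.76541; risk in unexposed = 572/2381 = 0.24024.
RR = 0.76541/0.24024 = 3.18610
AR% = (RR − 1)/RR × 100 = (3.18610 − 1)/3.18610 × 100 = 68.6137%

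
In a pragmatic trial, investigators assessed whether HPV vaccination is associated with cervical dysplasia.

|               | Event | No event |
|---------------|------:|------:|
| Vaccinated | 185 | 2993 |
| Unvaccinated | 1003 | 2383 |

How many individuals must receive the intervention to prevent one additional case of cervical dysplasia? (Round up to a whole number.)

5

Risk in treated group = 185/3178 = 0.05821; risk in control = 1003/3386 = 0.29622.
Absolute risk reduction = 0.29622 − 0.05821 = 0.23801
NNT = 1 / ARR = 1 / 0.23801 = 4.202 → round up → 5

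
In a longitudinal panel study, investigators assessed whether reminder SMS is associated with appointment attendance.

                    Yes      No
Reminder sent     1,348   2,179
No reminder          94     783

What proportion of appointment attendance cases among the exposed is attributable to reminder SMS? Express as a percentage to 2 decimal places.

71.96

Cells: a = 1348, b = 2179, c = 94, d = 783.
Risk in exposed = 1348/3527 = 0.38219; risk in unexposed = 94/877 = 0.10718.
RR = 0.38219/0.10718 = 3.56579
AR% = (RR − 1)/RR × 100 = (3.56579 − 1)/3.56579 × 100 = 71.9558%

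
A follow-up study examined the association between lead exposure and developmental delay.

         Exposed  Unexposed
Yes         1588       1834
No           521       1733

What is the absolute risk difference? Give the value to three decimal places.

Reading the table with exposure as columns: a = 1588 (Exposed, case), b = 521 (Exposed, non-case), c = 1834 (Unexposed, case), d = 1733.
Risk in exposed = 1588/2109 = 0.752963; risk in unexposed = 1834/3567 = 0.514158.
Risk difference = 0.752963 − 0.514158 = 0.238806

0.239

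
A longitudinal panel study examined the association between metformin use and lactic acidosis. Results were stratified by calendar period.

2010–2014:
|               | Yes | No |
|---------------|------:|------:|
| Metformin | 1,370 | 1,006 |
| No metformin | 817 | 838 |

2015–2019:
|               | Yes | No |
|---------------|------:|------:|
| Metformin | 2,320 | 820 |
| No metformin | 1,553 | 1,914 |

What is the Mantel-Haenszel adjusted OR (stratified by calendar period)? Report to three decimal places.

OR_MH = Σ(aᵢdᵢ/nᵢ) / Σ(bᵢcᵢ/nᵢ), where nᵢ is the stratum total.
Stratum 1 (2010–2014): n = 4031; a·d/n = 1370·838/4031 = 284.8077; b·c/n = 1006·817/4031 = 203.8953
Stratum 2 (2015–2019): n = 6607; a·d/n = 2320·1914/6607 = 672.0872; b·c/n = 820·1553/6607 = 192.7441
OR_MH = (284.8077 + 672.0872) / (203.8953 + 192.7441) = 956.8949 / 396.6394 = 2.41251

2.413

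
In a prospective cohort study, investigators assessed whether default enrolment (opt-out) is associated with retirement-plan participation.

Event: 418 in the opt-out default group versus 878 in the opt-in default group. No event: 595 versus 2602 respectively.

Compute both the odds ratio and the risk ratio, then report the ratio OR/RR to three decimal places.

1.273

From the description: a = 418, b = 595, c = 878, d = 2602.
OR = (418·2602)/(595·878) = 1087636/522410 = 2.08196
Risk in exposed = 418/1013 = 0.41264; risk in unexposed = 878/3480 = 0.25230; RR = 1.63550
OR/RR = 2.08196 / 1.63550 = 1.27298
The outcome is not rare, so the OR lies further from 1 than the RR.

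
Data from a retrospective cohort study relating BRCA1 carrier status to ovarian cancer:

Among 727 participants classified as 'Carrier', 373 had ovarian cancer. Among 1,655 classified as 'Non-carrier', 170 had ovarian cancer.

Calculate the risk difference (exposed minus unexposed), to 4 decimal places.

0.4103

From the description: a = 373, b = 354, c = 170, d = 1485.
Risk in exposed = 373/727 = 0.513067; risk in unexposed = 170/1655 = 0.102719.
Risk difference = 0.513067 − 0.102719 = 0.410348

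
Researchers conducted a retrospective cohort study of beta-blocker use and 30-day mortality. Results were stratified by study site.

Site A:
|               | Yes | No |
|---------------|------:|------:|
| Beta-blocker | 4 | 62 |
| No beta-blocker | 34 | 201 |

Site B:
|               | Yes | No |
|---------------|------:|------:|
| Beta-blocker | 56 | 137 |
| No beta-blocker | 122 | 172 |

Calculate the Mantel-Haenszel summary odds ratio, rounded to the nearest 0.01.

OR_MH = Σ(aᵢdᵢ/nᵢ) / Σ(bᵢcᵢ/nᵢ), where nᵢ is the stratum total.
Stratum 1 (Site A): n = 301; a·d/n = 4·201/301 = 2.6711; b·c/n = 62·34/301 = 7.0033
Stratum 2 (Site B): n = 487; a·d/n = 56·172/487 = 19.7782; b·c/n = 137·122/487 = 34.3203
OR_MH = (2.6711 + 19.7782) / (7.0033 + 34.3203) = 22.4493 / 41.3237 = 0.54326

0.54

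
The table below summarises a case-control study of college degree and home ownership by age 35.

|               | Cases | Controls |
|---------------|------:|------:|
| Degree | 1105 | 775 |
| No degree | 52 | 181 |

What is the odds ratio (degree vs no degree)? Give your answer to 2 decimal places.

4.96

Cells: a = 1105, b = 775, c = 52, d = 181.
OR = (a·d)/(b·c) = (1105 × 181) / (775 × 52) = 200005 / 40300 = 4.96290
The odds of home ownership by age 35 are about 4.96 times as high in the degree group.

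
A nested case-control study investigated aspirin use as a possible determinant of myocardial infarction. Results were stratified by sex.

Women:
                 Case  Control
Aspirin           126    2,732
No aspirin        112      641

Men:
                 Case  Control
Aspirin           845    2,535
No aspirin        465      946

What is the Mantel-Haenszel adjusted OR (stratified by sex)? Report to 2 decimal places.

OR_MH = Σ(aᵢdᵢ/nᵢ) / Σ(bᵢcᵢ/nᵢ), where nᵢ is the stratum total.
Stratum 1 (Women): n = 3611; a·d/n = 126·641/3611 = 22.3667; b·c/n = 2732·112/3611 = 84.7366
Stratum 2 (Men): n = 4791; a·d/n = 845·946/4791 = 166.8483; b·c/n = 2535·465/4791 = 246.0394
OR_MH = (22.3667 + 166.8483) / (84.7366 + 246.0394) = 189.2149 / 330.7761 = 0.57203

0.57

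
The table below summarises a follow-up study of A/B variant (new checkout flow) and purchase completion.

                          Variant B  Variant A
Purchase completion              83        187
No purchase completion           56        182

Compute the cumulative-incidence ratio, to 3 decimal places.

1.178

Reading the table with exposure as columns: a = 83 (Variant B, case), b = 56 (Variant B, non-case), c = 187 (Variant A, case), d = 182.
Risk in exposed = 83/139 = 0.59712; risk in unexposed = 187/369 = 0.50678.
RR = 0.59712 / 0.50678 = 1.17828
The risk among the exposed is 1.18 times that among the unexposed.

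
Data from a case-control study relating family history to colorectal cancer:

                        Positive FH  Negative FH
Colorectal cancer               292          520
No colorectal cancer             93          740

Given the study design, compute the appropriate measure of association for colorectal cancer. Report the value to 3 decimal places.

Reading the table with exposure as columns: a = 292 (Positive FH, case), b = 93 (Positive FH, non-case), c = 520 (Negative FH, case), d = 740.
This is a case-control study: participants were sampled on outcome status, so risks in the source population cannot be estimated directly — relative risk is not valid here. The odds ratio is the appropriate measure.
OR = (a·d)/(b·c) = (292 × 740) / (93 × 520) = 216080 / 48360 = 4.46816

4.468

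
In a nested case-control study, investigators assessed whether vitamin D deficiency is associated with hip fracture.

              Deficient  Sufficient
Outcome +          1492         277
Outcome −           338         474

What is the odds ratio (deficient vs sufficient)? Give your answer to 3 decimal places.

Reading the table with exposure as columns: a = 1492 (Deficient, case), b = 338 (Deficient, non-case), c = 277 (Sufficient, case), d = 474.
OR = (a·d)/(b·c) = (1492 × 474) / (338 × 277) = 707208 / 93626 = 7.55354
The odds of hip fracture are about 7.55 times as high in the deficient group.

7.554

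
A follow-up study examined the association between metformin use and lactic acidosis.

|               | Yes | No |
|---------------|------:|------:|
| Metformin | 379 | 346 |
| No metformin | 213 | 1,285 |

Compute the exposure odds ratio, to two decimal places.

Cells: a = 379, b = 346, c = 213, d = 1285.
OR = (a·d)/(b·c) = (379 × 1285) / (346 × 213) = 487015 / 73698 = 6.60825
The odds of lactic acidosis are about 6.61 times as high in the metformin group.

6.61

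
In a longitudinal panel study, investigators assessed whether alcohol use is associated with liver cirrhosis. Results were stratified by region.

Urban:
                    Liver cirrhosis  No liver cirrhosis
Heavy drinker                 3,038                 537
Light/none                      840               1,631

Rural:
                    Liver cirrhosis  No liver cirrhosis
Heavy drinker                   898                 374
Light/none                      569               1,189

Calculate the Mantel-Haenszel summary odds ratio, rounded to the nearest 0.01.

8.09

OR_MH = Σ(aᵢdᵢ/nᵢ) / Σ(bᵢcᵢ/nᵢ), where nᵢ is the stratum total.
Stratum 1 (Urban): n = 6046; a·d/n = 3038·1631/6046 = 819.5465; b·c/n = 537·840/6046 = 74.6080
Stratum 2 (Rural): n = 3030; a·d/n = 898·1189/3030 = 352.3835; b·c/n = 374·569/3030 = 70.2330
OR_MH = (819.5465 + 352.3835) / (74.6080 + 70.2330) = 1171.9300 / 144.8410 = 8.09115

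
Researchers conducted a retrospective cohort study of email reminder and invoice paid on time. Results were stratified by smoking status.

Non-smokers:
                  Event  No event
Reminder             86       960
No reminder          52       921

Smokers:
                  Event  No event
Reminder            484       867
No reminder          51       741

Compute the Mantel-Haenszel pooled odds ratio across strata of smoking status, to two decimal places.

4.55

OR_MH = Σ(aᵢdᵢ/nᵢ) / Σ(bᵢcᵢ/nᵢ), where nᵢ is the stratum total.
Stratum 1 (Non-smokers): n = 2019; a·d/n = 86·921/2019 = 39.2303; b·c/n = 960·52/2019 = 24.7251
Stratum 2 (Smokers): n = 2143; a·d/n = 484·741/2143 = 167.3560; b·c/n = 867·51/2143 = 20.6332
OR_MH = (39.2303 + 167.3560) / (24.7251 + 20.6332) = 206.5864 / 45.3583 = 4.55454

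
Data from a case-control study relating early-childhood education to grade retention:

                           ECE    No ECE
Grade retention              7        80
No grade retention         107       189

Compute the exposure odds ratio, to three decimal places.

Reading the table with exposure as columns: a = 7 (ECE, case), b = 107 (ECE, non-case), c = 80 (No ECE, case), d = 189.
OR = (a·d)/(b·c) = (7 × 189) / (107 × 80) = 1323 / 8560 = 0.15456
Exposure is associated with lower odds of grade retention (OR = 0.15 < 1).

0.155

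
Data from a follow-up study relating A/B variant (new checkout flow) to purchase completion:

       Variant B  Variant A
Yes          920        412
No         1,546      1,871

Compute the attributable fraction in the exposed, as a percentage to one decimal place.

51.6

Reading the table with exposure as columns: a = 920 (Variant B, case), b = 1546 (Variant B, non-case), c = 412 (Variant A, case), d = 1871.
Risk in exposed = 920/2466 = 0.37307; risk in unexposed = 412/2283 = 0.18046.
RR = 0.37307/0.18046 = 2.06730
AR% = (RR − 1)/RR × 100 = (2.06730 − 1)/2.06730 × 100 = 51.6277%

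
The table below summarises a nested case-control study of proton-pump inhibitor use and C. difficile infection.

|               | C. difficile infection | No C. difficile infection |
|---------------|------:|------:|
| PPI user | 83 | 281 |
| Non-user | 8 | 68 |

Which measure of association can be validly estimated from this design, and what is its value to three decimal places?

Cells: a = 83, b = 281, c = 8, d = 68.
This is a nested case-control study: participants were sampled on outcome status, so risks in the source population cannot be estimated directly — relative risk is not valid here. The odds ratio is the appropriate measure.
OR = (a·d)/(b·c) = (83 × 68) / (281 × 8) = 5644 / 2248 = 2.51068

2.511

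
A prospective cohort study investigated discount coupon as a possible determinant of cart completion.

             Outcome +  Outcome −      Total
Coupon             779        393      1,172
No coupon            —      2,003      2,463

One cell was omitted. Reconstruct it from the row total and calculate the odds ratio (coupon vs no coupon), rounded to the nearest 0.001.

8.631

The missing cell is in the unexposed row: 2463 − 2003 = 460.
So a = 779, b = 393, c = 460, d = 2003.
OR = (a·d)/(b·c) = (779 × 2003) / (393 × 460) = 1560337 / 180780 = 8.63114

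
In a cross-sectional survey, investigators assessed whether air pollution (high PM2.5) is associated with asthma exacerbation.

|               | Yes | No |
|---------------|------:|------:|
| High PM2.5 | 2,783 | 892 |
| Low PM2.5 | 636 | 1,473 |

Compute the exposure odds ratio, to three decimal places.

Cells: a = 2783, b = 892, c = 636, d = 1473.
OR = (a·d)/(b·c) = (2783 × 1473) / (892 × 636) = 4099359 / 567312 = 7.22593
The odds of asthma exacerbation are about 7.23 times as high in the high pm2.5 group.

7.226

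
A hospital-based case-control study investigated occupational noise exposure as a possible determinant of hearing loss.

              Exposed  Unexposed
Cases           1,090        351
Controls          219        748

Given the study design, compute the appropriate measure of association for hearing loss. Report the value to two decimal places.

Reading the table with exposure as columns: a = 1090 (Exposed, case), b = 219 (Exposed, non-case), c = 351 (Unexposed, case), d = 748.
This is a hospital-based case-control study: participants were sampled on outcome status, so risks in the source population cannot be estimated directly — relative risk is not valid here. The odds ratio is the appropriate measure.
OR = (a·d)/(b·c) = (1090 × 748) / (219 × 351) = 815320 / 76869 = 10.60662

10.61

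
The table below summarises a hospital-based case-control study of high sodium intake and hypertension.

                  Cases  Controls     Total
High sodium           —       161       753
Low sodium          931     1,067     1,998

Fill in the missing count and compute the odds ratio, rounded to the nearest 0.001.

The missing cell is in the exposed row: 753 − 161 = 592.
So a = 592, b = 161, c = 931, d = 1067.
OR = (a·d)/(b·c) = (592 × 1067) / (161 × 931) = 631664 / 149891 = 4.21416

4.214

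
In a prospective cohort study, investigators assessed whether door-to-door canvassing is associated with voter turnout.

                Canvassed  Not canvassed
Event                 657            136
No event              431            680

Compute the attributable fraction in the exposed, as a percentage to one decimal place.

72.4

Reading the table with exposure as columns: a = 657 (Canvassed, case), b = 431 (Canvassed, non-case), c = 136 (Not canvassed, case), d = 680.
Risk in exposed = 657/1088 = 0.60386; risk in unexposed = 136/816 = 0.16667.
RR = 0.60386/0.16667 = 3.62316
AR% = (RR − 1)/RR × 100 = (3.62316 − 1)/3.62316 × 100 = 72.3998%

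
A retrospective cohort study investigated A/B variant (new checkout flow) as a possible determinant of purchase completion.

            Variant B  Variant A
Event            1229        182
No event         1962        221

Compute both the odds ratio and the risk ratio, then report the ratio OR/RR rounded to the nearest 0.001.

0.892

Reading the table with exposure as columns: a = 1229 (Variant B, case), b = 1962 (Variant B, non-case), c = 182 (Variant A, case), d = 221.
OR = (1229·221)/(1962·182) = 271609/357084 = 0.76063
Risk in exposed = 1229/3191 = 0.38515; risk in unexposed = 182/403 = 0.45161; RR = 0.85282
OR/RR = 0.76063 / 0.85282 = 0.89190
The outcome is not rare, so the OR lies further from 1 than the RR.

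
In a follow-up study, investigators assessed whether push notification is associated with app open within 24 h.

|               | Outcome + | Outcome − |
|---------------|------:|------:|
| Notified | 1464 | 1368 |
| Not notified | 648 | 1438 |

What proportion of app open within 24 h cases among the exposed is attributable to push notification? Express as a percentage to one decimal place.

39.9

Cells: a = 1464, b = 1368, c = 648, d = 1438.
Risk in exposed = 1464/2832 = 0.51695; risk in unexposed = 648/2086 = 0.31064.
RR = 0.51695/0.31064 = 1.66413
AR% = (RR − 1)/RR × 100 = (1.66413 − 1)/1.66413 × 100 = 39.9085%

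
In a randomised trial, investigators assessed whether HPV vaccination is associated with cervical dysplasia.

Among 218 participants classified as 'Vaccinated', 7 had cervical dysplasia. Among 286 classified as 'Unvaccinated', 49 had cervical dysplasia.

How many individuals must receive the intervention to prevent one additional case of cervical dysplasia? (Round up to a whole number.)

8

Risk in treated group = 7/218 = 0.03211; risk in control = 49/286 = 0.17133.
Absolute risk reduction = 0.17133 − 0.03211 = 0.13922
NNT = 1 / ARR = 1 / 0.13922 = 7.183 → round up → 8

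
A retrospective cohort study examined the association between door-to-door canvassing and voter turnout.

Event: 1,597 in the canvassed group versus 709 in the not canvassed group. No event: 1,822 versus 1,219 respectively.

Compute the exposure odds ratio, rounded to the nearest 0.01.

1.51

From the description: a = 1597, b = 1822, c = 709, d = 1219.
OR = (a·d)/(b·c) = (1597 × 1219) / (1822 × 709) = 1946743 / 1291798 = 1.50700
The odds of voter turnout are about 1.51 times as high in the canvassed group.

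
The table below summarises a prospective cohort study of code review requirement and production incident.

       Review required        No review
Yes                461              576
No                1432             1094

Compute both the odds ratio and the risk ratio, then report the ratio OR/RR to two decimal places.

0.87

Reading the table with exposure as columns: a = 461 (Review required, case), b = 1432 (Review required, non-case), c = 576 (No review, case), d = 1094.
OR = (461·1094)/(1432·576) = 504334/824832 = 0.61144
Risk in exposed = 461/1893 = 0.24353; risk in unexposed = 576/1670 = 0.34491; RR = 0.70606
OR/RR = 0.61144 / 0.70606 = 0.86598
The outcome is not rare, so the OR lies further from 1 than the RR.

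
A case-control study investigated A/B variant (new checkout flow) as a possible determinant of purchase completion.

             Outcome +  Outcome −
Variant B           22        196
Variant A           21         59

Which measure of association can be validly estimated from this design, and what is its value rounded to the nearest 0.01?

Cells: a = 22, b = 196, c = 21, d = 59.
This is a case-control study: participants were sampled on outcome status, so risks in the source population cannot be estimated directly — relative risk is not valid here. The odds ratio is the appropriate measure.
OR = (a·d)/(b·c) = (22 × 59) / (196 × 21) = 1298 / 4116 = 0.31535

0.32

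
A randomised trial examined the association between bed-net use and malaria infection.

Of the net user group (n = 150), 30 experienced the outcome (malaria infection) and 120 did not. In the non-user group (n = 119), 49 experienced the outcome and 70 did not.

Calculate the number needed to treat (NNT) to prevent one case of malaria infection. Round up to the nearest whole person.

5

Risk in treated group = 30/150 = 0.20000; risk in control = 49/119 = 0.41176.
Absolute risk reduction = 0.41176 − 0.20000 = 0.21176
NNT = 1 / ARR = 1 / 0.21176 = 4.722 → round up → 5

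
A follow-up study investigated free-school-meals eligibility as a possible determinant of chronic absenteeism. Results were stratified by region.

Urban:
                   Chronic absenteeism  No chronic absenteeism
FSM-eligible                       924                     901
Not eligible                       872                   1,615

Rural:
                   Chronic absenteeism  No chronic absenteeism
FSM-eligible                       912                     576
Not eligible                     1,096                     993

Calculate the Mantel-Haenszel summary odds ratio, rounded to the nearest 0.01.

OR_MH = Σ(aᵢdᵢ/nᵢ) / Σ(bᵢcᵢ/nᵢ), where nᵢ is the stratum total.
Stratum 1 (Urban): n = 4312; a·d/n = 924·1615/4312 = 346.0714; b·c/n = 901·872/4312 = 182.2059
Stratum 2 (Rural): n = 3577; a·d/n = 912·993/3577 = 253.1775; b·c/n = 576·1096/3577 = 176.4876
OR_MH = (346.0714 + 253.1775) / (182.2059 + 176.4876) = 599.2490 / 358.6935 = 1.67064

1.67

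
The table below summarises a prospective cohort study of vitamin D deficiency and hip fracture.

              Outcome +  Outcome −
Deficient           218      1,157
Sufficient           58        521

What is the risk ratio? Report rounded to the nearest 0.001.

1.583

Cells: a = 218, b = 1157, c = 58, d = 521.
Risk in exposed = 218/1375 = 0.15855; risk in unexposed = 58/579 = 0.10017.
RR = 0.15855 / 0.10017 = 1.58272
The risk among the exposed is 1.58 times that among the unexposed.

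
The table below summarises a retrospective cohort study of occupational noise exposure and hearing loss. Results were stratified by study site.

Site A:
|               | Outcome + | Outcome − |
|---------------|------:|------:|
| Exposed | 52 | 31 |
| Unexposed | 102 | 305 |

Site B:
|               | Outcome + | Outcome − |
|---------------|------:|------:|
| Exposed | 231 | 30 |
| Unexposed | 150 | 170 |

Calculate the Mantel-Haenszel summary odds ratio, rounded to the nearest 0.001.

7.040

OR_MH = Σ(aᵢdᵢ/nᵢ) / Σ(bᵢcᵢ/nᵢ), where nᵢ is the stratum total.
Stratum 1 (Site A): n = 490; a·d/n = 52·305/490 = 32.3673; b·c/n = 31·102/490 = 6.4531
Stratum 2 (Site B): n = 581; a·d/n = 231·170/581 = 67.5904; b·c/n = 30·150/581 = 7.7453
OR_MH = (32.3673 + 67.5904) / (6.4531 + 7.7453) = 99.9577 / 14.1983 = 7.04010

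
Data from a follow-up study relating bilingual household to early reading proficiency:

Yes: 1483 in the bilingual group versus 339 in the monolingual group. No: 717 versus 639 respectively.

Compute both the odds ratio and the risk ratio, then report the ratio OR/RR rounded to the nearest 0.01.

2.00

From the description: a = 1483, b = 717, c = 339, d = 639.
OR = (1483·639)/(717·339) = 947637/243063 = 3.89873
Risk in exposed = 1483/2200 = 0.67409; risk in unexposed = 339/978 = 0.34663; RR = 1.94472
OR/RR = 3.89873 / 1.94472 = 2.00477
The outcome is not rare, so the OR lies further from 1 than the RR.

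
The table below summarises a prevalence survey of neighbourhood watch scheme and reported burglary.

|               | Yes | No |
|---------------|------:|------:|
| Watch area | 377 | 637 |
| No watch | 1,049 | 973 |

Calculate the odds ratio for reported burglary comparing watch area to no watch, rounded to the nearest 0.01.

Cells: a = 377, b = 637, c = 1049, d = 973.
OR = (a·d)/(b·c) = (377 × 973) / (637 × 1049) = 366821 / 668213 = 0.54896
Exposure is associated with lower odds of reported burglary (OR = 0.55 < 1).

0.55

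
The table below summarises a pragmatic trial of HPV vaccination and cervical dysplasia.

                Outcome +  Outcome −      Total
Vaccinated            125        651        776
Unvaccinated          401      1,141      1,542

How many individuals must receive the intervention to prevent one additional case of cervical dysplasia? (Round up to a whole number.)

11

Risk in treated group = 125/776 = 0.16108; risk in control = 401/1542 = 0.26005.
Absolute risk reduction = 0.26005 − 0.16108 = 0.09897
NNT = 1 / ARR = 1 / 0.09897 = 10.104 → round up → 11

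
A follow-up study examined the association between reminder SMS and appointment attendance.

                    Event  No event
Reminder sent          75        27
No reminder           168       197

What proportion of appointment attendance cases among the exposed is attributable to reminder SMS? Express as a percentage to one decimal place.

Cells: a = 75, b = 27, c = 168, d = 197.
Risk in exposed = 75/102 = 0.73529; risk in unexposed = 168/365 = 0.46027.
RR = 0.73529/0.46027 = 1.59751
AR% = (RR − 1)/RR × 100 = (1.59751 − 1)/1.59751 × 100 = 37.4027%

37.4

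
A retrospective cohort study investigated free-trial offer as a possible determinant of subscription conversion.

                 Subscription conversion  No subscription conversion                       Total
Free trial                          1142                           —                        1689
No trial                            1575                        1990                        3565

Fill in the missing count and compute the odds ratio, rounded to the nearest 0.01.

2.64

The missing cell is in the exposed row: 1689 − 1142 = 547.
So a = 1142, b = 547, c = 1575, d = 1990.
OR = (a·d)/(b·c) = (1142 × 1990) / (547 × 1575) = 2272580 / 861525 = 2.63786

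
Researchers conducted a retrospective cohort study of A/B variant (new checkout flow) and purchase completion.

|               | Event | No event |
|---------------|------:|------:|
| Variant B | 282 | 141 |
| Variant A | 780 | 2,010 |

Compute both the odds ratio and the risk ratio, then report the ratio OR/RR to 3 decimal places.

Cells: a = 282, b = 141, c = 780, d = 2010.
OR = (282·2010)/(141·780) = 566820/109980 = 5.15385
Risk in exposed = 282/423 = 0.66667; risk in unexposed = 780/2790 = 0.27957; RR = 2.38462
OR/RR = 5.15385 / 2.38462 = 2.16129
The outcome is not rare, so the OR lies further from 1 than the RR.

2.161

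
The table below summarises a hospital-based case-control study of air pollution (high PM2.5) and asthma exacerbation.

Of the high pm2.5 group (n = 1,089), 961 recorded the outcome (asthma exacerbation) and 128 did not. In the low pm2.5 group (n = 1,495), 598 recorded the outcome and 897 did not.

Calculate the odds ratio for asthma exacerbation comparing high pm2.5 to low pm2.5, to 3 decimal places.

11.262

From the description: a = 961, b = 128, c = 598, d = 897.
OR = (a·d)/(b·c) = (961 × 897) / (128 × 598) = 862017 / 76544 = 11.26172
The odds of asthma exacerbation are about 11.26 times as high in the high pm2.5 group.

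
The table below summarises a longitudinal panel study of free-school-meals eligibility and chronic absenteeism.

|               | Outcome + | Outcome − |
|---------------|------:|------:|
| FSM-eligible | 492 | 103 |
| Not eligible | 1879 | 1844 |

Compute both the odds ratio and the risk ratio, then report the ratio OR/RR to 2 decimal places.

Cells: a = 492, b = 103, c = 1879, d = 1844.
OR = (492·1844)/(103·1879) = 907248/193537 = 4.68772
Risk in exposed = 492/595 = 0.82689; risk in unexposed = 1879/3723 = 0.50470; RR = 1.63838
OR/RR = 4.68772 / 1.63838 = 2.86120
The outcome is not rare, so the OR lies further from 1 than the RR.

2.86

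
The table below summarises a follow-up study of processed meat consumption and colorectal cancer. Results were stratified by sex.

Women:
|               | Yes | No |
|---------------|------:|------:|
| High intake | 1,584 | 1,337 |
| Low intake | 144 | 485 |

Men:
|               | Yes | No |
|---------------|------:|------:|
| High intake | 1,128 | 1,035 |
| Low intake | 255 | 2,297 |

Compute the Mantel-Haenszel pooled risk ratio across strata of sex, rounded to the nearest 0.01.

RR_MH = Σ(aᵢ·n₀ᵢ/nᵢ) / Σ(cᵢ·n₁ᵢ/nᵢ), with n₁ᵢ = aᵢ+bᵢ (exposed), n₀ᵢ = cᵢ+dᵢ (unexposed), nᵢ = n₁ᵢ+n₀ᵢ.
Stratum 1 (Women): n₁ = 2921, n₀ = 629, n = 3550; a·n₀/n = 1584·629/3550 = 280.6580; c·n₁/n = 144·2921/3550 = 118.4856
Stratum 2 (Men): n₁ = 2163, n₀ = 2552, n = 4715; a·n₀/n = 1128·2552/4715 = 610.5315; c·n₁/n = 255·2163/4715 = 116.9809
RR_MH = (280.6580 + 610.5315) / (118.4856 + 116.9809) = 891.1895 / 235.4665 = 3.78478

3.78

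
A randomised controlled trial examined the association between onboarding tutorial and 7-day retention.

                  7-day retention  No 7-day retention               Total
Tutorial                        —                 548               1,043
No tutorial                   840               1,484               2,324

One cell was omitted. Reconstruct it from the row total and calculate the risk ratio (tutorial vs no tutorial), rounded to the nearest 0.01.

The missing cell is in the exposed row: 1043 − 548 = 495.
So a = 495, b = 548, c = 840, d = 1484.
RR = [a/(a+b)] / [c/(c+d)] = (495/1043) / (840/2324) = 0.47459/0.36145 = 1.31304

1.31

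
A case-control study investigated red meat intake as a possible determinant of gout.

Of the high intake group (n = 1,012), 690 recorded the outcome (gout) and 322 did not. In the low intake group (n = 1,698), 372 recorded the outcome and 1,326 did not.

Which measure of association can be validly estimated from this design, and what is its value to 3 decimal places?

7.638

From the description: a = 690, b = 322, c = 372, d = 1326.
This is a case-control study: participants were sampled on outcome status, so risks in the source population cannot be estimated directly — relative risk is not valid here. The odds ratio is the appropriate measure.
OR = (a·d)/(b·c) = (690 × 1326) / (322 × 372) = 914940 / 119784 = 7.63825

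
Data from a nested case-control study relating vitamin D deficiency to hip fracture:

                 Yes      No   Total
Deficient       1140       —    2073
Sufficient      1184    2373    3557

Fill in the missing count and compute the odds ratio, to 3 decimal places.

The missing cell is in the exposed row: 2073 − 1140 = 933.
So a = 1140, b = 933, c = 1184, d = 2373.
OR = (a·d)/(b·c) = (1140 × 2373) / (933 × 1184) = 2705220 / 1104672 = 2.44889

2.449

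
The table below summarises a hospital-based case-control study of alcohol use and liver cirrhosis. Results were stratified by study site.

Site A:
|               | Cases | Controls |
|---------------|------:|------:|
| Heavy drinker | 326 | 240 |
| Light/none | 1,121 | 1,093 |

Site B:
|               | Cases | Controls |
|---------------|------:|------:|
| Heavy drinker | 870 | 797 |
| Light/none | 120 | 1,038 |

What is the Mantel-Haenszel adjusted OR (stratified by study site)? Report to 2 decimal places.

3.43

OR_MH = Σ(aᵢdᵢ/nᵢ) / Σ(bᵢcᵢ/nᵢ), where nᵢ is the stratum total.
Stratum 1 (Site A): n = 2780; a·d/n = 326·1093/2780 = 128.1719; b·c/n = 240·1121/2780 = 96.7770
Stratum 2 (Site B): n = 2825; a·d/n = 870·1038/2825 = 319.6673; b·c/n = 797·120/2825 = 33.8549
OR_MH = (128.1719 + 319.6673) / (96.7770 + 33.8549) = 447.8392 / 130.6318 = 3.42825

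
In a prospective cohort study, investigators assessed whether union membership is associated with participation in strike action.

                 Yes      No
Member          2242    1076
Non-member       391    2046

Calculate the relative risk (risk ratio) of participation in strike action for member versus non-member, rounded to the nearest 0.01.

Cells: a = 2242, b = 1076, c = 391, d = 2046.
Risk in exposed = 2242/3318 = 0.67571; risk in unexposed = 391/2437 = 0.16044.
RR = 0.67571 / 0.16044 = 4.21151
The risk among the exposed is 4.21 times that among the unexposed.

4.21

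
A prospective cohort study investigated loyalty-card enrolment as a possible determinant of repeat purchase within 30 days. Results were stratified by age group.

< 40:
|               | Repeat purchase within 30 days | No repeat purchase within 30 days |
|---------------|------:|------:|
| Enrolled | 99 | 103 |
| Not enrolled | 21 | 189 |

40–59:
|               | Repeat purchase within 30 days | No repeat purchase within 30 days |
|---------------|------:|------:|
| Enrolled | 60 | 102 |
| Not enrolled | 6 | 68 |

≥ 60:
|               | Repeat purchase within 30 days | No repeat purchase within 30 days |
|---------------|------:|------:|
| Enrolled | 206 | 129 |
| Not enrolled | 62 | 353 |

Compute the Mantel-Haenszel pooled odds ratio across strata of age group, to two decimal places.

OR_MH = Σ(aᵢdᵢ/nᵢ) / Σ(bᵢcᵢ/nᵢ), where nᵢ is the stratum total.
Stratum 1 (< 40): n = 412; a·d/n = 99·189/412 = 45.4150; b·c/n = 103·21/412 = 5.2500
Stratum 2 (40–59): n = 236; a·d/n = 60·68/236 = 17.2881; b·c/n = 102·6/236 = 2.5932
Stratum 3 (≥ 60): n = 750; a·d/n = 206·353/750 = 96.9573; b·c/n = 129·62/750 = 10.6640
OR_MH = (45.4150 + 17.2881 + 96.9573) / (5.2500 + 2.5932 + 10.6640) = 159.6605 / 18.5072 = 8.62693

8.63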